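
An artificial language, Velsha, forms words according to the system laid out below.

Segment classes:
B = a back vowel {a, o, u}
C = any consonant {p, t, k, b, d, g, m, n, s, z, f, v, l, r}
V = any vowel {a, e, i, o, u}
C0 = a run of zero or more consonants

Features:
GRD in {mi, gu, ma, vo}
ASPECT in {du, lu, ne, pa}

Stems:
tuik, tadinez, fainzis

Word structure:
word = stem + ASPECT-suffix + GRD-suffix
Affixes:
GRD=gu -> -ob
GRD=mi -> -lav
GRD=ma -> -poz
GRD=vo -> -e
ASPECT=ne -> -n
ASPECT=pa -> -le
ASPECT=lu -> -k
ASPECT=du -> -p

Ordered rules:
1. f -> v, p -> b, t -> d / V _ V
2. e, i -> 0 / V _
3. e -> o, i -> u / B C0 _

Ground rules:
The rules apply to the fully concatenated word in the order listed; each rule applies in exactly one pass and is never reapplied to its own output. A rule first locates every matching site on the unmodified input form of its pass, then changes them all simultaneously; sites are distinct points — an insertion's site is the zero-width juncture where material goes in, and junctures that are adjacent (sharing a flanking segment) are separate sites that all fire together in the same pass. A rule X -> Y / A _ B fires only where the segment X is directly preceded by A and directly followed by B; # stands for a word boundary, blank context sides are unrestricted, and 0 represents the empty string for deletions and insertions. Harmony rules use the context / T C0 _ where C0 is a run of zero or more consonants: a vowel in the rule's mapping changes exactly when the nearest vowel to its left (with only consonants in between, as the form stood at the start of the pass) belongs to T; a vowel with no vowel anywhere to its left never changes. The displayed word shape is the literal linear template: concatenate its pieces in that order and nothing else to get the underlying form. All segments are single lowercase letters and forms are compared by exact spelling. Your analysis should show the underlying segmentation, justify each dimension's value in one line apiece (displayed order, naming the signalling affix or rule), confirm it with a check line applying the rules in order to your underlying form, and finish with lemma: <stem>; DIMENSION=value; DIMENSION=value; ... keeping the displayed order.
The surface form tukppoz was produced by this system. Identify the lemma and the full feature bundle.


underlying: tuik-p-poz
GRD=ma - signalled by the affix -poz
ASPECT=du - signalled by the affix -p
check: tuikppoz -> tuikppoz -> tukppoz -> tukppoz
lemma: tuik; GRD=ma; ASPECT=du


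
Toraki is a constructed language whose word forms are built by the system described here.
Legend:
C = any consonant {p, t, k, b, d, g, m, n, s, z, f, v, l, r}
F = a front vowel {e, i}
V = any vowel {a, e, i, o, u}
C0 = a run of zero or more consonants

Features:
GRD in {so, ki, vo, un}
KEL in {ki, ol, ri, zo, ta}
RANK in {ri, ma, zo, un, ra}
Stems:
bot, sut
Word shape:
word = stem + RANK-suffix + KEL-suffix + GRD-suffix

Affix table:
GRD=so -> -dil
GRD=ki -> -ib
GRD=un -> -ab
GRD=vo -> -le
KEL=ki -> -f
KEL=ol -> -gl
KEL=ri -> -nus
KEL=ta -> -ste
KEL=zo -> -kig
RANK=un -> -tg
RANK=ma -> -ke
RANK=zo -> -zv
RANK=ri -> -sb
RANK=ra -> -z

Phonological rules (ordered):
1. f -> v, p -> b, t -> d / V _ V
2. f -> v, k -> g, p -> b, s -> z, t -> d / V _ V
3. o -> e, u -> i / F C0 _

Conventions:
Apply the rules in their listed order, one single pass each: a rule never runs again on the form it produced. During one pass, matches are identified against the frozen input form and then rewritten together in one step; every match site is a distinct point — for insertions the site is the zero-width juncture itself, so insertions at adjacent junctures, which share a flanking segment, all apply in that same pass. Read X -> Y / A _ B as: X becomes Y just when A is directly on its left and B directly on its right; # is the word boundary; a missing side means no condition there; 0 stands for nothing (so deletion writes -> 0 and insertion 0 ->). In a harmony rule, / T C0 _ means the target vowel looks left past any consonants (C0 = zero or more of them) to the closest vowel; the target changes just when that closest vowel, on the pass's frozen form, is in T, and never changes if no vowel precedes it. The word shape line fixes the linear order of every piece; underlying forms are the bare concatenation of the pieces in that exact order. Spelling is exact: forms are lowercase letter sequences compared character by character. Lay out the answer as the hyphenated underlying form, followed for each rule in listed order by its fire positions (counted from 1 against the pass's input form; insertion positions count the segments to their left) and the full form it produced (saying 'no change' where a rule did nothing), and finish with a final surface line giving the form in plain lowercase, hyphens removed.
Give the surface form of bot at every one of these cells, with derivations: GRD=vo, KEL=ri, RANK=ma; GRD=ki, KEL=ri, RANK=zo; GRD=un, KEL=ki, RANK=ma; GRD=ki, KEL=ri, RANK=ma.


cell GRD=vo, KEL=ri, RANK=ma:
underlying: bot-ke-nus-le
1. f -> v, p -> b, t -> d / V _ V: no change
2. f -> v, k -> g, p -> b, s -> z, t -> d / V _ V: no change
3. o -> e, u -> i / F C0 _: fires at position(s) 7: botkenisle
surface: botkenisle

cell GRD=ki, KEL=ri, RANK=zo:
underlying: bot-zv-nus-ib
1. f -> v, p -> b, t -> d / V _ V: no change
2. f -> v, k -> g, p -> b, s -> z, t -> d / V _ V: fires at position(s) 8: botzvnuzib
3. o -> e, u -> i / F C0 _: no change
surface: botzvnuzib

cell GRD=un, KEL=ki, RANK=ma:
underlying: bot-ke-f-ab
1. f -> v, p -> b, t -> d / V _ V: fires at position(s) 6: botkevab
2. f -> v, k -> g, p -> b, s -> z, t -> d / V _ V: no change
3. o -> e, u -> i / F C0 _: no change
surface: botkevab

cell GRD=ki, KEL=ri, RANK=ma:
underlying: bot-ke-nus-ib
1. f -> v, p -> b, t -> d / V _ V: no change
2. f -> v, k -> g, p -> b, s -> z, t -> d / V _ V: fires at position(s) 8: botkenuzib
3. o -> e, u -> i / F C0 _: fires at position(s) 7: botkenizib
surface: botkenizib


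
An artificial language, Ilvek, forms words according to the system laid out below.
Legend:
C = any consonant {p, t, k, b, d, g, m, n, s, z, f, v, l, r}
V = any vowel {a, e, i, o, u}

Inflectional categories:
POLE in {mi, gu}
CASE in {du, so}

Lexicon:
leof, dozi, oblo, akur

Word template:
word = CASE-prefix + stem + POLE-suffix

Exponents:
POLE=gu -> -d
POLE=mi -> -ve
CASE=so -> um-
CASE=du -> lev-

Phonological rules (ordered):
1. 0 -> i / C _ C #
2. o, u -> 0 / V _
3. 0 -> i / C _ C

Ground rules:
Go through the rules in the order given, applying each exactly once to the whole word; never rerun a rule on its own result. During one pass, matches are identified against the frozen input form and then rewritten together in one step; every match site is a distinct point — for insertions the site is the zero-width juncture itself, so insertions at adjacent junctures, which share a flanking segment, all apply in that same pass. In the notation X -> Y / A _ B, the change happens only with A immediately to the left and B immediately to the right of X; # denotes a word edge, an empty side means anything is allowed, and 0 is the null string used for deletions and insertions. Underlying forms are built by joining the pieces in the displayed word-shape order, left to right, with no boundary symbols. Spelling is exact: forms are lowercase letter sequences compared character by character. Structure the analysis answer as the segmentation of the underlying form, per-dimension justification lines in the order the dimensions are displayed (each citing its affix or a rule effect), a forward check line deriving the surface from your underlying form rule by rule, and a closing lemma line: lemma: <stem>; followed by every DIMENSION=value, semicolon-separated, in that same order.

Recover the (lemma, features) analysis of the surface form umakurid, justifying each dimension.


underlying: um-akur-d
POLE=gu - signalled by the affix -d
CASE=so - signalled by the affix um-
check: umakurd -> umakurid -> umakurid -> umakurid
lemma: akur; POLE=gu; CASE=so


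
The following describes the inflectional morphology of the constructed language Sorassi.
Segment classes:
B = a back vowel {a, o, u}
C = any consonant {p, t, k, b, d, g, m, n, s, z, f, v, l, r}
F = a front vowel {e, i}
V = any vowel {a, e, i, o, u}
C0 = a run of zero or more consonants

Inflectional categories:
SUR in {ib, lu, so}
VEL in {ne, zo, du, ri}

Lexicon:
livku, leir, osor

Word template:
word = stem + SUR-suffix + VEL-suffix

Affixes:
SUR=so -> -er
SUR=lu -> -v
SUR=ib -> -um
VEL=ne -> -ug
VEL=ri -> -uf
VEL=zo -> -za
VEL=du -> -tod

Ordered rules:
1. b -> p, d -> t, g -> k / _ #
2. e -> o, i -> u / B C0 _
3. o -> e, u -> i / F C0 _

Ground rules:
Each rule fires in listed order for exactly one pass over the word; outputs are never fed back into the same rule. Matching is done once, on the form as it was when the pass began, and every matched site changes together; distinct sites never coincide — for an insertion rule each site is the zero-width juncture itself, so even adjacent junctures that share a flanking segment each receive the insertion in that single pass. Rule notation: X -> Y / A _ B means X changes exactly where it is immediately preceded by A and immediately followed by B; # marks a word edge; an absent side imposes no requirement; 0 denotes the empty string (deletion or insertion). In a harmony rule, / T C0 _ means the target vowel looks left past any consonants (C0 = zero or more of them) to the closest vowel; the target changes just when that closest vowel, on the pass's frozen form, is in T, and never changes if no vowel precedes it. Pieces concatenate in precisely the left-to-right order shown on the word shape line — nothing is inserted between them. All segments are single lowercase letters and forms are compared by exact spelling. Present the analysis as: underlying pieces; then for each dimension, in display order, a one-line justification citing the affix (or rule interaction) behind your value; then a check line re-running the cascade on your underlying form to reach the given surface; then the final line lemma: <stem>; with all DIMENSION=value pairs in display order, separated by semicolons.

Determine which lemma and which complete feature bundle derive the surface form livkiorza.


underlying: livku-er-za
SUR=so - signalled by the affix -er
VEL=zo - signalled by the affix -za
check: livkuerza -> livkuerza -> livkuorza -> livkiorza
lemma: livku; SUR=so; VEL=zo


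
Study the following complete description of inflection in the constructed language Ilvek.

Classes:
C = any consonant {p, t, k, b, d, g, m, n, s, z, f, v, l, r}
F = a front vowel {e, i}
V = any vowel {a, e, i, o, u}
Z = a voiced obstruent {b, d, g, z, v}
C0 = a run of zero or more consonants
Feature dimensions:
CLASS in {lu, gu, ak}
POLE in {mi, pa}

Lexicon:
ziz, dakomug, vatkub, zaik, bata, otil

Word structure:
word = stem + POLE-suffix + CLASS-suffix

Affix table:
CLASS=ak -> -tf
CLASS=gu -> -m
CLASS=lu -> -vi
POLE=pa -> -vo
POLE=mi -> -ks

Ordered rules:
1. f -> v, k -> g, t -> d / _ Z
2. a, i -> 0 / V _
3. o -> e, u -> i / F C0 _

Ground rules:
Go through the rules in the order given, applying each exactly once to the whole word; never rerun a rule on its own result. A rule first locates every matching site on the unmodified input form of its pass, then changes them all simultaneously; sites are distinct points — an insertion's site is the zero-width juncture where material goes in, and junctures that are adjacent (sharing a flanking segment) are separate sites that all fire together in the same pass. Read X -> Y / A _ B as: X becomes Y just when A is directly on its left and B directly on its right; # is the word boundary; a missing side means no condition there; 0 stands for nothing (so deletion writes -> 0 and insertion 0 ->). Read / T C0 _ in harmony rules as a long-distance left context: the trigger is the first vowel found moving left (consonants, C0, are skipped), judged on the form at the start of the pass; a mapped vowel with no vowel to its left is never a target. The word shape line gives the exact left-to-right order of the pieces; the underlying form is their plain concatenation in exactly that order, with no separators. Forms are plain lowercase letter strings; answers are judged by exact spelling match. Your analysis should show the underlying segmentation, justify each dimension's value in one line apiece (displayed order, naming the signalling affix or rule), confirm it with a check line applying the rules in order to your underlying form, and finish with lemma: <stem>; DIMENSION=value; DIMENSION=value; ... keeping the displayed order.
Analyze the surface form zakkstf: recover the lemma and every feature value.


underlying: zaik-ks-tf
CLASS=ak - signalled by the affix -tf
POLE=mi - signalled by the affix -ks
check: zaikkstf -> zaikkstf -> zakkstf -> zakkstf
lemma: zaik; CLASS=ak; POLE=mi


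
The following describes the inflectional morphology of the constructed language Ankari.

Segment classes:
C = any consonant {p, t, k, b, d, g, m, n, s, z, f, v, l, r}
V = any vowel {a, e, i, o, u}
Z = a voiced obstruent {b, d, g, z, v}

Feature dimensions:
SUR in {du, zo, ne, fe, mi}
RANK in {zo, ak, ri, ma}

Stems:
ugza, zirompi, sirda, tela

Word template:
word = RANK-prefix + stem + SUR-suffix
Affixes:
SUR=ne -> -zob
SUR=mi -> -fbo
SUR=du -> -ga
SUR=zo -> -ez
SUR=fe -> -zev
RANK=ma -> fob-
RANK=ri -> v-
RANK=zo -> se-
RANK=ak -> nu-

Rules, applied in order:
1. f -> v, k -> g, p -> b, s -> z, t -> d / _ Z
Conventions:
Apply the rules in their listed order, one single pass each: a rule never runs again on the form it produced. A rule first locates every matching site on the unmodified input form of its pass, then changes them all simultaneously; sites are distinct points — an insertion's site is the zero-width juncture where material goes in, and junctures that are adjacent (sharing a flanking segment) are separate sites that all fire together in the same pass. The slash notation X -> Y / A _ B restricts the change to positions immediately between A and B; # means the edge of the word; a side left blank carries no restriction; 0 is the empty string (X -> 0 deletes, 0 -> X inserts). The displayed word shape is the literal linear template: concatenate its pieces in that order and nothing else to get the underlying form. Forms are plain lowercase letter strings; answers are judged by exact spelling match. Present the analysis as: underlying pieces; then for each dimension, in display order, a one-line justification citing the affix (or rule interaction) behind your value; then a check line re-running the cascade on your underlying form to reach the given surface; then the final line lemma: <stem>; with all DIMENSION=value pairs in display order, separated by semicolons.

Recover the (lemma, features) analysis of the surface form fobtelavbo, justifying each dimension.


underlying: fob-tela-fbo
SUR=mi - signalled by the affix -fbo
RANK=ma - signalled by the affix fob-
check: fobtelafbo -> fobtelavbo
lemma: tela; SUR=mi; RANK=ma


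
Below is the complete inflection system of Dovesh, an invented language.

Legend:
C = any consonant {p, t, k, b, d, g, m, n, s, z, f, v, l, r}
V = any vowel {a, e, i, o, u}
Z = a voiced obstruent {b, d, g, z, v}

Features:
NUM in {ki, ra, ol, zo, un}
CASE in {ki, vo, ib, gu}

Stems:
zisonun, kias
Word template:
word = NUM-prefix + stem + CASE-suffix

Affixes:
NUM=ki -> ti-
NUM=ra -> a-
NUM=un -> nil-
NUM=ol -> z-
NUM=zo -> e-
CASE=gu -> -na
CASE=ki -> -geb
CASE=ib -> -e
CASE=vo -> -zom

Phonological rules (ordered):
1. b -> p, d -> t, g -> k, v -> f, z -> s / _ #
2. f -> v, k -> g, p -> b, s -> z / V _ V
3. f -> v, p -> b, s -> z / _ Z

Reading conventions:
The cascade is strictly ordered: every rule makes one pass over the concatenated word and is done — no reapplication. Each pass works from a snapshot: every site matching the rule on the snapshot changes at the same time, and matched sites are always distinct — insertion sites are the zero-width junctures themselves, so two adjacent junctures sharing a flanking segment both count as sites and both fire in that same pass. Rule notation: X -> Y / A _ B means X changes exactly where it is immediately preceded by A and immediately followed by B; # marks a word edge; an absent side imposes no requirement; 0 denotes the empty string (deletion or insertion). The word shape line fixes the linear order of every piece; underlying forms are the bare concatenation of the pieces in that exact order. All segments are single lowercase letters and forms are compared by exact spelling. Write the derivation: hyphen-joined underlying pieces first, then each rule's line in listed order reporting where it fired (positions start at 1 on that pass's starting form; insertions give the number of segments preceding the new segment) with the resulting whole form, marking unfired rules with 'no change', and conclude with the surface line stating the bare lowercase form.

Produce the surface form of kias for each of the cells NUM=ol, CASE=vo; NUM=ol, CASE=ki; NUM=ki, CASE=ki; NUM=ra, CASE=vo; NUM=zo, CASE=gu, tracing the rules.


cell NUM=ol, CASE=vo:
underlying: z-kias-zom
1. b -> p, d -> t, g -> k, v -> f, z -> s / _ #: no change
2. f -> v, k -> g, p -> b, s -> z / V _ V: no change
3. f -> v, p -> b, s -> z / _ Z: fires at position(s) 5: zkiazzom
surface: zkiazzom

cell NUM=ol, CASE=ki:
underlying: z-kias-geb
1. b -> p, d -> t, g -> k, v -> f, z -> s / _ #: fires at position(s) 8: zkiasgep
2. f -> v, k -> g, p -> b, s -> z / V _ V: no change
3. f -> v, p -> b, s -> z / _ Z: fires at position(s) 5: zkiazgep
surface: zkiazgep

cell NUM=ki, CASE=ki:
underlying: ti-kias-geb
1. b -> p, d -> t, g -> k, v -> f, z -> s / _ #: fires at position(s) 9: tikiasgep
2. f -> v, k -> g, p -> b, s -> z / V _ V: fires at position(s) 3: tigiasgep
3. f -> v, p -> b, s -> z / _ Z: fires at position(s) 6: tigiazgep
surface: tigiazgep

cell NUM=ra, CASE=vo:
underlying: a-kias-zom
1. b -> p, d -> t, g -> k, v -> f, z -> s / _ #: no change
2. f -> v, k -> g, p -> b, s -> z / V _ V: fires at position(s) 2: agiaszom
3. f -> v, p -> b, s -> z / _ Z: fires at position(s) 5: agiazzom
surface: agiazzom

cell NUM=zo, CASE=gu:
underlying: e-kias-na
1. b -> p, d -> t, g -> k, v -> f, z -> s / _ #: no change
2. f -> v, k -> g, p -> b, s -> z / V _ V: fires at position(s) 2: egiasna
3. f -> v, p -> b, s -> z / _ Z: no change
surface: egiasna


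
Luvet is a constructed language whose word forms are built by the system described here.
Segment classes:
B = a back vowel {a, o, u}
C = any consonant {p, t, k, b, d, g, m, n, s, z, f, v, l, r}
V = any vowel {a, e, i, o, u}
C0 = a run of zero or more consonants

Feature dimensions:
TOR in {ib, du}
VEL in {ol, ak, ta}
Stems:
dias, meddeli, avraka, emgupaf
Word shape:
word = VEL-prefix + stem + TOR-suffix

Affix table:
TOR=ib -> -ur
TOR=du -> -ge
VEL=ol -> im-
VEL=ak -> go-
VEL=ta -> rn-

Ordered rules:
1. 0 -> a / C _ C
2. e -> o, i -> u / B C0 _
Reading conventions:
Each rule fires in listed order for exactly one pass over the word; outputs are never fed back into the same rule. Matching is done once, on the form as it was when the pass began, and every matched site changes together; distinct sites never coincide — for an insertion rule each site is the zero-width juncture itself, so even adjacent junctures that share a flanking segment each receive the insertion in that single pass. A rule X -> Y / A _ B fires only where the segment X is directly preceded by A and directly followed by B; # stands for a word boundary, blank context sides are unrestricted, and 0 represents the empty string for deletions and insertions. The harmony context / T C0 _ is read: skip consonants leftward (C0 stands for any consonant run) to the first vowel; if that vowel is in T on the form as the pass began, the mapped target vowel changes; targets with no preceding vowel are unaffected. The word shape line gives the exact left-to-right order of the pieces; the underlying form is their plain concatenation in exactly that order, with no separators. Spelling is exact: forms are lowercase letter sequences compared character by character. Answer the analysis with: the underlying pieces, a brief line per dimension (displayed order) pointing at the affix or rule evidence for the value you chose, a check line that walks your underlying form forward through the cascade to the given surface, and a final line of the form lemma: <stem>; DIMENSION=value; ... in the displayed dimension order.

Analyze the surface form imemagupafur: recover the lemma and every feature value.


underlying: im-emgupaf-ur
TOR=ib - signalled by the affix -ur
VEL=ol - signalled by the affix im-
check: imemgupafur -> imemagupafur -> imemagupafur
lemma: emgupaf; TOR=ib; VEL=ol


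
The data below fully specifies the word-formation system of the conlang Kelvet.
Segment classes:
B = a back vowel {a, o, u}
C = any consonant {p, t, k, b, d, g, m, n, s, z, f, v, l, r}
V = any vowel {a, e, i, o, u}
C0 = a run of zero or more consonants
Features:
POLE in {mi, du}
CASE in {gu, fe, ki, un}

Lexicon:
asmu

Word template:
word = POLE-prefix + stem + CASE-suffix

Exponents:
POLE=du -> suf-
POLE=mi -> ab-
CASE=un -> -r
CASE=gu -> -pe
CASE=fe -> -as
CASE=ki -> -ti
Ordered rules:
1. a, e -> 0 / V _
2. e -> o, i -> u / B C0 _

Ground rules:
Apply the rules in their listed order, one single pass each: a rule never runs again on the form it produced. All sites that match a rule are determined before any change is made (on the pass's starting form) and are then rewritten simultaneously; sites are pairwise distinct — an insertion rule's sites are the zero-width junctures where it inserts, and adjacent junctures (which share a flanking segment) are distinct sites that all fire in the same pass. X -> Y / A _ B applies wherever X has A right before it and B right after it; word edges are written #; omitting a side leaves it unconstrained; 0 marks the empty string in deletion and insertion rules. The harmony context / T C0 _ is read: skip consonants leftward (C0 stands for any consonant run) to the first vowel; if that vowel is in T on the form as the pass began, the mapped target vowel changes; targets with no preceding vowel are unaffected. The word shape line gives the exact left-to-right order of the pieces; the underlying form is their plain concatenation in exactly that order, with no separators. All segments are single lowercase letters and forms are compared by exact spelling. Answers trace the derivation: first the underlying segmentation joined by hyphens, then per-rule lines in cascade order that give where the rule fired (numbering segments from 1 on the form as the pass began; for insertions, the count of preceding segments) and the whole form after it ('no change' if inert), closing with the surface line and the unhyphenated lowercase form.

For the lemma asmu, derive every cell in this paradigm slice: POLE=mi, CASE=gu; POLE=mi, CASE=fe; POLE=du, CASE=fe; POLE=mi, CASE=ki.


cell POLE=mi, CASE=gu:
underlying: ab-asmu-pe
1. a, e -> 0 / V _: no change
2. e -> o, i -> u / B C0 _: fires at position(s) 8: abasmupo
surface: abasmupo

cell POLE=mi, CASE=fe:
underlying: ab-asmu-as
1. a, e -> 0 / V _: fires at position(s) 7: abasmus
2. e -> o, i -> u / B C0 _: no change
surface: abasmus

cell POLE=du, CASE=fe:
underlying: suf-asmu-as
1. a, e -> 0 / V _: fires at position(s) 8: sufasmus
2. e -> o, i -> u / B C0 _: no change
surface: sufasmus

cell POLE=mi, CASE=ki:
underlying: ab-asmu-ti
1. a, e -> 0 / V _: no change
2. e -> o, i -> u / B C0 _: fires at position(s) 8: abasmutu
surface: abasmutu


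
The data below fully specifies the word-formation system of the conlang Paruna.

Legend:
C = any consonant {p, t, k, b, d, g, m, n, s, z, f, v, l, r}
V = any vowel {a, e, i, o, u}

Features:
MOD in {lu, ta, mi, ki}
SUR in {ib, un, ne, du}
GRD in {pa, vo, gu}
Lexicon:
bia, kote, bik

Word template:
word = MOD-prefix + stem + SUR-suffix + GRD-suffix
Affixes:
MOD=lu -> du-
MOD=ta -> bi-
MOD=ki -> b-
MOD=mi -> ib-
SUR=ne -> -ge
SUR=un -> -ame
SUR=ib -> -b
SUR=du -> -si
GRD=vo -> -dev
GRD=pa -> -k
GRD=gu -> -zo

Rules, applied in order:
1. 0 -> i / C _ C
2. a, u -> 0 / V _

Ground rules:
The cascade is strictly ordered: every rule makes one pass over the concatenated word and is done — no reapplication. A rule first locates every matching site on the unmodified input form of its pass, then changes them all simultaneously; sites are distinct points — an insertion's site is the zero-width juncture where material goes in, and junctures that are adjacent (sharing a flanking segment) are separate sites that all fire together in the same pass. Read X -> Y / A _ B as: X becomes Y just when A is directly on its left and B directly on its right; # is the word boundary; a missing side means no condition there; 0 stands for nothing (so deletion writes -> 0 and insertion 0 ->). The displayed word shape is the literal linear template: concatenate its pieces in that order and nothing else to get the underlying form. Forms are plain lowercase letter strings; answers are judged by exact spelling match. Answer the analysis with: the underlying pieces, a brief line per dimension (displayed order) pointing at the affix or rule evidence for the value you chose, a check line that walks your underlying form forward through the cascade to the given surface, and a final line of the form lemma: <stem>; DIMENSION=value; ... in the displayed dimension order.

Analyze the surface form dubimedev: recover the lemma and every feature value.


underlying: du-bia-ame-dev
MOD=lu - signalled by the affix du-
SUR=un - signalled by the affix -ame
GRD=vo - signalled by the affix -dev
check: dubiaamedev -> dubiaamedev -> dubimedev
lemma: bia; MOD=lu; SUR=un; GRD=vo


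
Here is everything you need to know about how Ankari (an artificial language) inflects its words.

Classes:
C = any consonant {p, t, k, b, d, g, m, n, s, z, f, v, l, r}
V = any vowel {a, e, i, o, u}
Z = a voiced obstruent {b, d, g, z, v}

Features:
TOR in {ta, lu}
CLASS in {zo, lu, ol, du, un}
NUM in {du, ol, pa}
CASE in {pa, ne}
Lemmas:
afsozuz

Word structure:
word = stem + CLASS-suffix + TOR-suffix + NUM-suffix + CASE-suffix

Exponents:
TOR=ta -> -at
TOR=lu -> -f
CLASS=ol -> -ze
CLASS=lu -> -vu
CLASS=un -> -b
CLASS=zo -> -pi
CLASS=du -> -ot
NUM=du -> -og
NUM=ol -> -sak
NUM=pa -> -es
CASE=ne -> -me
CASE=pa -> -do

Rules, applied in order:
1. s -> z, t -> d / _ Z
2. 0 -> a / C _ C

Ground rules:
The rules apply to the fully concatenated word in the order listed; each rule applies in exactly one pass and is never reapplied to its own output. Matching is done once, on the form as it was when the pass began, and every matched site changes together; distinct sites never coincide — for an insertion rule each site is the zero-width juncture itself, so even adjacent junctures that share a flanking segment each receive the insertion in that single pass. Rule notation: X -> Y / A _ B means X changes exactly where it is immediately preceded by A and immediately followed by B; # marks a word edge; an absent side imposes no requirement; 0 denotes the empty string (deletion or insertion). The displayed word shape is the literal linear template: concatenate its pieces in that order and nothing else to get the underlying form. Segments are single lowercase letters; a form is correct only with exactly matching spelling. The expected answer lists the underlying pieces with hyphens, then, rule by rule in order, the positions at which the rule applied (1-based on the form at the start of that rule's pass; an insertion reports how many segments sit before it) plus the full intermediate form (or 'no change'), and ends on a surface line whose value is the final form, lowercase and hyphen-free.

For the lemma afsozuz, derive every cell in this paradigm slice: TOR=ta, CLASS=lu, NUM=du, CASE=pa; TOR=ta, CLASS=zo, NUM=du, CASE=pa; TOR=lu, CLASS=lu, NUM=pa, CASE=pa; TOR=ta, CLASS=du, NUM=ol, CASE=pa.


cell TOR=ta, CLASS=lu, NUM=du, CASE=pa:
underlying: afsozuz-vu-at-og-do
1. s -> z, t -> d / _ Z: no change
2. 0 -> a / C _ C: inserts after position(s) 2, 7, 13: afasozuzavuatogado
surface: afasozuzavuatogado

cell TOR=ta, CLASS=zo, NUM=du, CASE=pa:
underlying: afsozuz-pi-at-og-do
1. s -> z, t -> d / _ Z: no change
2. 0 -> a / C _ C: inserts after position(s) 2, 7, 13: afasozuzapiatogado
surface: afasozuzapiatogado

cell TOR=lu, CLASS=lu, NUM=pa, CASE=pa:
underlying: afsozuz-vu-f-es-do
1. s -> z, t -> d / _ Z: fires at position(s) 12: afsozuzvufezdo
2. 0 -> a / C _ C: inserts after position(s) 2, 7, 12: afasozuzavufezado
surface: afasozuzavufezado

cell TOR=ta, CLASS=du, NUM=ol, CASE=pa:
underlying: afsozuz-ot-at-sak-do
1. s -> z, t -> d / _ Z: no change
2. 0 -> a / C _ C: inserts after position(s) 2, 11, 14: afasozuzotatasakado
surface: afasozuzotatasakado


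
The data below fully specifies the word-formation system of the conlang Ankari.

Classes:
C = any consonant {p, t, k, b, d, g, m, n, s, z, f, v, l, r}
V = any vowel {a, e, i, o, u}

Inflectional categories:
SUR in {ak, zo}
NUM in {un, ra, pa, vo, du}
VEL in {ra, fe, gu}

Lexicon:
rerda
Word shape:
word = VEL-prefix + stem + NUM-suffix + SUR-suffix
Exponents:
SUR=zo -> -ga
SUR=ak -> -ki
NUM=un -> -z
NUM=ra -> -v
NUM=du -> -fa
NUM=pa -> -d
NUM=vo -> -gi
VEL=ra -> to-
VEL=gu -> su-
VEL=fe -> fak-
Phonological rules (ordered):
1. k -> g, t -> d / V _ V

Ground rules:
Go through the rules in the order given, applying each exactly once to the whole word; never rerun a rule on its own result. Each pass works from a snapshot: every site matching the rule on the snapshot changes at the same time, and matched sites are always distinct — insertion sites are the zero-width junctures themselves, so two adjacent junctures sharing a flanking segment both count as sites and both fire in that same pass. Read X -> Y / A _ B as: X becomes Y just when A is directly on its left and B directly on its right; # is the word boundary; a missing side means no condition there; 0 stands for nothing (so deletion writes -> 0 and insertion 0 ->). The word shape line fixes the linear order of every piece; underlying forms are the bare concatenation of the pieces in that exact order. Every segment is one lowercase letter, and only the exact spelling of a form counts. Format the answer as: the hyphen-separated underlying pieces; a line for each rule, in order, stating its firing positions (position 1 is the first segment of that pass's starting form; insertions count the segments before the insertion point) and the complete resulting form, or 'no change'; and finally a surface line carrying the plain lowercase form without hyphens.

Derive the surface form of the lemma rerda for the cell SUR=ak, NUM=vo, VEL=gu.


underlying: su-rerda-gi-ki
1. k -> g, t -> d / V _ V: fires at position(s) 10: surerdagigi
surface: surerdagigi


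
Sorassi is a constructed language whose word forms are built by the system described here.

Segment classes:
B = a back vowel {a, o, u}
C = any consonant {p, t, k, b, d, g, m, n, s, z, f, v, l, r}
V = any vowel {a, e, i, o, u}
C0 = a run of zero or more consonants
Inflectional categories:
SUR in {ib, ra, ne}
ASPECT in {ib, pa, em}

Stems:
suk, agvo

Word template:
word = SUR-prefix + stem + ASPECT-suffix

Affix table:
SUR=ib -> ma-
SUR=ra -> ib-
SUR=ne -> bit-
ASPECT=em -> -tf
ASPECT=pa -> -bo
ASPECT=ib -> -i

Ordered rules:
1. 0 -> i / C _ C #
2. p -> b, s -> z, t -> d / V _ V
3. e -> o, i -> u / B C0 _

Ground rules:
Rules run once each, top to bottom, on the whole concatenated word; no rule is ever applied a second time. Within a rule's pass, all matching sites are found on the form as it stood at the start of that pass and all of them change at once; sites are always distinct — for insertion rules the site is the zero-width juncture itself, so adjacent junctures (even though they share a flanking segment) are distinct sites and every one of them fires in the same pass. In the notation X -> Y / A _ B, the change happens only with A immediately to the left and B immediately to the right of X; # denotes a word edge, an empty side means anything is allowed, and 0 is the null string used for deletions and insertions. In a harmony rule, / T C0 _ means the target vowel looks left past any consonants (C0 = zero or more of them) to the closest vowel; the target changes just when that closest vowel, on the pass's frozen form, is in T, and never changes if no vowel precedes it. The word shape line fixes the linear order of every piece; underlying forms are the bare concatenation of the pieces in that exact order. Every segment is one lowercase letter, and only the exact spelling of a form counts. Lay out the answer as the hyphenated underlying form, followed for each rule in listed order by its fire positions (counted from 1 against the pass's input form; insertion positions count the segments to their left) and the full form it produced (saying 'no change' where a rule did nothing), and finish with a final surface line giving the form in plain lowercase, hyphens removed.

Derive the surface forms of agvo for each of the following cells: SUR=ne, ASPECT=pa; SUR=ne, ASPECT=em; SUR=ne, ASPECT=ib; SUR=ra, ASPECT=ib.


cell SUR=ne, ASPECT=pa:
underlying: bit-agvo-bo
1. 0 -> i / C _ C #: no change
2. p -> b, s -> z, t -> d / V _ V: fires at position(s) 3: bidagvobo
3. e -> o, i -> u / B C0 _: no change
surface: bidagvobo

cell SUR=ne, ASPECT=em:
underlying: bit-agvo-tf
1. 0 -> i / C _ C #: inserts after position(s) 8: bitagvotif
2. p -> b, s -> z, t -> d / V _ V: fires at position(s) 3, 8: bidagvodif
3. e -> o, i -> u / B C0 _: fires at position(s) 9: bidagvoduf
surface: bidagvoduf

cell SUR=ne, ASPECT=ib:
underlying: bit-agvo-i
1. 0 -> i / C _ C #: no change
2. p -> b, s -> z, t -> d / V _ V: fires at position(s) 3: bidagvoi
3. e -> o, i -> u / B C0 _: fires at position(s) 8: bidagvou
surface: bidagvou

cell SUR=ra, ASPECT=ib:
underlying: ib-agvo-i
1. 0 -> i / C _ C #: no change
2. p -> b, s -> z, t -> d / V _ V: no change
3. e -> o, i -> u / B C0 _: fires at position(s) 7: ibagvou
surface: ibagvou


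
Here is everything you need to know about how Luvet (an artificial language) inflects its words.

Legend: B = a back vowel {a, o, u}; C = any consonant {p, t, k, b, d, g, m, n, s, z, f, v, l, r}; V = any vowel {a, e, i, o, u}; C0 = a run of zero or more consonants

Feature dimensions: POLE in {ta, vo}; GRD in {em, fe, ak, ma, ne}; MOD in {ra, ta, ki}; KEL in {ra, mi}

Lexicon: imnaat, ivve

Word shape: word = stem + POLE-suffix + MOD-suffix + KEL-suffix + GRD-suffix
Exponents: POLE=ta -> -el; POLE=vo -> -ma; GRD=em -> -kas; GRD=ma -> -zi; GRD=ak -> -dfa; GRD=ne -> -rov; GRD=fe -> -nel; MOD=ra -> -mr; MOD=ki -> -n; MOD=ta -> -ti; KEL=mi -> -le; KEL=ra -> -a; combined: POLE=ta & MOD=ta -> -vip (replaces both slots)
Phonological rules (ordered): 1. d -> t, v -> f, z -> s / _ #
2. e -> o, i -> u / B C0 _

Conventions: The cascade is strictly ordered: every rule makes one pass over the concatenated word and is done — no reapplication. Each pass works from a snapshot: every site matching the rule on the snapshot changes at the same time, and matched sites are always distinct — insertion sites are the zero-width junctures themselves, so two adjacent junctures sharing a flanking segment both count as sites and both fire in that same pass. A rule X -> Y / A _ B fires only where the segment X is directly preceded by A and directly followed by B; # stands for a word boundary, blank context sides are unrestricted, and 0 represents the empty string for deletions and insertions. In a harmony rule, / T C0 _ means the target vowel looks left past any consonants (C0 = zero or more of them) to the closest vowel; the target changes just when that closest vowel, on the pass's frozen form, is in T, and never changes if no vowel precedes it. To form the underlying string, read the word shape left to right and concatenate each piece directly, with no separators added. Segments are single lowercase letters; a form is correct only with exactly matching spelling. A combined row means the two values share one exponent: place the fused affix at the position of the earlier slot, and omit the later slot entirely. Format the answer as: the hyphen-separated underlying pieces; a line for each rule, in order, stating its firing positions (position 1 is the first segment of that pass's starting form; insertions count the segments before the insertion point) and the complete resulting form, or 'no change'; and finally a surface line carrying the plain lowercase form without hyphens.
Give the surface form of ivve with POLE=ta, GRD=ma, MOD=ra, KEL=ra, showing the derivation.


underlying: ivve-el-mr-a-zi
1. d -> t, v -> f, z -> s / _ #: no change
2. e -> o, i -> u / B C0 _: fires at position(s) 11: ivveelmrazu
surface: ivveelmrazu


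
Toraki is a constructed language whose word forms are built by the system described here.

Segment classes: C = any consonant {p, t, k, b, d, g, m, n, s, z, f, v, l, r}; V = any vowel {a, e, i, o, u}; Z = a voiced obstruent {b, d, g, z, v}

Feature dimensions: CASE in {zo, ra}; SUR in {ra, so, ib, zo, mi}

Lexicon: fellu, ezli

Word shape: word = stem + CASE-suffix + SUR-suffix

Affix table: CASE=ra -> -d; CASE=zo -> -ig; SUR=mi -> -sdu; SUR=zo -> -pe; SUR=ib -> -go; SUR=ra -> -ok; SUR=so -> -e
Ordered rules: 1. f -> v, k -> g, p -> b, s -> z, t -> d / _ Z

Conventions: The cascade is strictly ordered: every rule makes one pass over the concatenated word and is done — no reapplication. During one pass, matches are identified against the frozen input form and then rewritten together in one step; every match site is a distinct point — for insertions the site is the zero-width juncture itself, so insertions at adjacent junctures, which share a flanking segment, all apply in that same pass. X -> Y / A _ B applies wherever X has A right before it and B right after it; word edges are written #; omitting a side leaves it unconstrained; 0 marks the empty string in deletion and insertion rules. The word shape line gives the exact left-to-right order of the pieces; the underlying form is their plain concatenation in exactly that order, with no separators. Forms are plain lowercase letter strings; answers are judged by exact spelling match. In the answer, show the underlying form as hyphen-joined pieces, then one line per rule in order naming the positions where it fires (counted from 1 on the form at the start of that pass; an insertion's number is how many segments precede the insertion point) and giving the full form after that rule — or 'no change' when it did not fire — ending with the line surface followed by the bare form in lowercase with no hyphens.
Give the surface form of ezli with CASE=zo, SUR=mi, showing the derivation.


underlying: ezli-ig-sdu
1. f -> v, k -> g, p -> b, s -> z, t -> d / _ Z: fires at position(s) 7: ezliigzdu
surface: ezliigzdu


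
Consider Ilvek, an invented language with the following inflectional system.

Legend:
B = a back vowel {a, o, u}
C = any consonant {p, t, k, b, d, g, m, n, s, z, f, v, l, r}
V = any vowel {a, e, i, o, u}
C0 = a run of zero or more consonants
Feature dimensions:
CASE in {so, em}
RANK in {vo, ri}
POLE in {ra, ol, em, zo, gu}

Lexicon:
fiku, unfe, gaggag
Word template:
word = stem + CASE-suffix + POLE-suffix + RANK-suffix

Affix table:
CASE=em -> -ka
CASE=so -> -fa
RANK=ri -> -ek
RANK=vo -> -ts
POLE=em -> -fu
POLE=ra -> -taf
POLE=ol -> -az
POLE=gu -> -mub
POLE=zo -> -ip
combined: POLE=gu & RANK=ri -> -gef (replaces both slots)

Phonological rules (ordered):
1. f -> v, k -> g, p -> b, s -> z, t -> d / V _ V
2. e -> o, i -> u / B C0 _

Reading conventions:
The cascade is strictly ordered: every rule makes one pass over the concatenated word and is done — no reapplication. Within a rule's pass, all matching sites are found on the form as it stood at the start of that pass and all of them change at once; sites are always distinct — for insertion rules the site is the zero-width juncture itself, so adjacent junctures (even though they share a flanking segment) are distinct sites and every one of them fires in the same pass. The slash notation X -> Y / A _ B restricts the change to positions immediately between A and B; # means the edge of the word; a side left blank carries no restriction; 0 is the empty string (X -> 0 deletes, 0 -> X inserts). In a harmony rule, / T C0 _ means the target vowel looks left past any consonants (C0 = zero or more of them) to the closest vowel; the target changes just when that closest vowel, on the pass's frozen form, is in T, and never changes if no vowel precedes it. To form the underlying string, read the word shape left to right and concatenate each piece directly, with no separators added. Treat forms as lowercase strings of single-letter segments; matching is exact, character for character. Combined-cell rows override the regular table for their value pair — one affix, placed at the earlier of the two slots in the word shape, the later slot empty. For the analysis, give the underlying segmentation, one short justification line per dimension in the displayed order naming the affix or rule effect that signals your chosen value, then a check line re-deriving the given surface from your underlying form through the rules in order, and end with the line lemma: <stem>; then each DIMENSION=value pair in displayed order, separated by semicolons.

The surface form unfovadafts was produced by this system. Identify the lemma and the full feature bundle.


underlying: unfe-fa-taf-ts
CASE=so - signalled by the affix -fa
RANK=vo - signalled by the affix -ts
POLE=ra - signalled by the affix -taf
check: unfefatafts -> unfevadafts -> unfovadafts
lemma: unfe; CASE=so; RANK=vo; POLE=ra
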